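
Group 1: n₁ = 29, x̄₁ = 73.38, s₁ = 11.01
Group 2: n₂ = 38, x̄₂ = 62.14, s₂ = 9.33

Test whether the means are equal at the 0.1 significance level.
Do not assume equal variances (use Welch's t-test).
Welch's two-sample t-test:
H₀: μ₁ = μ₂
H₁: μ₁ ≠ μ₂
s₁²/n₁ = 11.01²/29 = 4.1800,  s₂²/n₂ = 9.33²/38 = 2.2908
SE = √(s₁²/n₁ + s₂²/n₂) = √(4.1800 + 2.2908) = 2.5438
df (Welch-Satterthwaite) = (s₁²/n₁ + s₂²/n₂)² / [(s₁²/n₁)²/(n₁-1) + (s₂²/n₂)²/(n₂-1)] ≈ 54.67
t = (x̄₁ - x̄₂) / SE = (73.38 - 62.14) / 2.5438 = 11.24 / 2.5438 = 4.419
p-value < 0.0001

Since p-value < α = 0.1, we reject H₀.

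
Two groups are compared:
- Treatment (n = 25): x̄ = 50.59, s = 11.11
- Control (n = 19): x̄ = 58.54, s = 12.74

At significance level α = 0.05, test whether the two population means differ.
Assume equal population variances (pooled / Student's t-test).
Student's two-sample t-test (equal variances):
H₀: μ₁ = μ₂
H₁: μ₁ ≠ μ₂
df = n₁ + n₂ - 2 = 42
Pooled variance s_p² = [(n₁-1)s₁² + (n₂-1)s₂²] / (n₁ + n₂ - 2) = [(24)(11.11²) + (18)(12.74²)] / 42 = 140.0930
SE = √(s_p²(1/n₁ + 1/n₂)) = √(140.0930 × (1/25 + 1/19)) = 3.6024
t = (x̄₁ - x̄₂) / SE = (50.59 - 58.54) / 3.6024 = -7.95 / 3.6024 = -2.207
p-value = 0.0328

Since p-value < α = 0.05, we reject H₀.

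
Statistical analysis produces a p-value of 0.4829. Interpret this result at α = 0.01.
Since p = 0.4829 > α = 0.01, fail to reject H₀.
There is insufficient evidence to reject the null hypothesis; the result is not statistically significant at the 0.01 level.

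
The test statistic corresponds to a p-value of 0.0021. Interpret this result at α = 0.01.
Since p = 0.0021 < α = 0.01, reject H₀.
There is sufficient evidence to reject the null hypothesis; the result is statistically significant at the 0.01 level.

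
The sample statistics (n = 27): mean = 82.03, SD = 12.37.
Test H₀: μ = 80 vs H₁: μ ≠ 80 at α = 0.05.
One-sample t-test:
H₀: μ = 80
H₁: μ ≠ 80
df = n - 1 = 26
t = (x̄ - μ₀) / (s/√n) = (82.03 - 80) / (12.37/√27) = 0.853
p-value = 0.4016

Since p-value > α = 0.05, we fail to reject H₀.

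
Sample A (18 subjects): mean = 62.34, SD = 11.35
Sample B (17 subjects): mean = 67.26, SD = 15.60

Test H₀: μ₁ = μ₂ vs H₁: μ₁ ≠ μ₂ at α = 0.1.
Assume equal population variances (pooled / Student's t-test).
Student's two-sample t-test (equal variances):
H₀: μ₁ = μ₂
H₁: μ₁ ≠ μ₂
df = n₁ + n₂ - 2 = 33
Pooled variance s_p² = [(n₁-1)s₁² + (n₂-1)s₂²] / (n₁ + n₂ - 2) = [(17)(11.35²) + (16)(15.60²)] / 33 = 184.3558
SE = √(s_p²(1/n₁ + 1/n₂)) = √(184.3558 × (1/18 + 1/17)) = 4.5920
t = (x̄₁ - x̄₂) / SE = (62.34 - 67.26) / 4.5920 = -4.92 / 4.5920 = -1.071
p-value = 0.2918

Since p-value > α = 0.1, we fail to reject H₀.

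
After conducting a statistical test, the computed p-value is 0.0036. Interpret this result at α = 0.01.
Since p = 0.0036 < α = 0.01, reject H₀.
There is sufficient evidence to reject the null hypothesis; the result is statistically significant at the 0.01 level.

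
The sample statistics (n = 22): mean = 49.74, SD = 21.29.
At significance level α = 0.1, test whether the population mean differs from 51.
One-sample t-test:
H₀: μ = 51
H₁: μ ≠ 51
df = n - 1 = 21
t = (x̄ - μ₀) / (s/√n) = (49.74 - 51) / (21.29/√22) = -0.278
p-value = 0.7840

Since p-value > α = 0.1, we fail to reject H₀.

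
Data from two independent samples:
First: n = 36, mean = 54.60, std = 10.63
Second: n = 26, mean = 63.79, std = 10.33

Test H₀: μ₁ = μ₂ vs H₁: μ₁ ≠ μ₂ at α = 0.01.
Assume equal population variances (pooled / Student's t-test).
Student's two-sample t-test (equal variances):
H₀: μ₁ = μ₂
H₁: μ₁ ≠ μ₂
df = n₁ + n₂ - 2 = 60
Pooled variance s_p² = [(n₁-1)s₁² + (n₂-1)s₂²] / (n₁ + n₂ - 2) = [(35)(10.63²) + (25)(10.33²)] / 60 = 110.3769
SE = √(s_p²(1/n₁ + 1/n₂)) = √(110.3769 × (1/36 + 1/26)) = 2.7039
t = (x̄₁ - x̄₂) / SE = (54.60 - 63.79) / 2.7039 = -9.19 / 2.7039 = -3.399
p-value = 0.0012

Since p-value < α = 0.01, we reject H₀.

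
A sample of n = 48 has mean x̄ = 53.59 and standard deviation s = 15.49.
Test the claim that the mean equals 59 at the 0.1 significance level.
One-sample t-test:
H₀: μ = 59
H₁: μ ≠ 59
df = n - 1 = 47
t = (x̄ - μ₀) / (s/√n) = (53.59 - 59) / (15.49/√48) = -2.420
p-value = 0.0195

Since p-value < α = 0.1, we reject H₀.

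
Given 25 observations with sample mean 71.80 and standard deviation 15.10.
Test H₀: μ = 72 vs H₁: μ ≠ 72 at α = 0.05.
One-sample t-test:
H₀: μ = 72
H₁: μ ≠ 72
df = n - 1 = 24
t = (x̄ - μ₀) / (s/√n) = (71.80 - 72) / (15.10/√25) = -0.066
p-value = 0.9477

Since p-value > α = 0.05, we fail to reject H₀.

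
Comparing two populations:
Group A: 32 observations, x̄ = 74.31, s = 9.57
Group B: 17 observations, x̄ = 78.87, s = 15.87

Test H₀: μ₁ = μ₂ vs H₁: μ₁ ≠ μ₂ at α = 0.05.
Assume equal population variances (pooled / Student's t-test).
Student's two-sample t-test (equal variances):
H₀: μ₁ = μ₂
H₁: μ₁ ≠ μ₂
df = n₁ + n₂ - 2 = 47
Pooled variance s_p² = [(n₁-1)s₁² + (n₂-1)s₂²] / (n₁ + n₂ - 2) = [(31)(9.57²) + (16)(15.87²)] / 47 = 146.1456
SE = √(s_p²(1/n₁ + 1/n₂)) = √(146.1456 × (1/32 + 1/17)) = 3.6282
t = (x̄₁ - x̄₂) / SE = (74.31 - 78.87) / 3.6282 = -4.56 / 3.6282 = -1.257
p-value = 0.2150

Since p-value > α = 0.05, we fail to reject H₀.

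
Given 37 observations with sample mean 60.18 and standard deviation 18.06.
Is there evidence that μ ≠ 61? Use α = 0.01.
One-sample t-test:
H₀: μ = 61
H₁: μ ≠ 61
df = n - 1 = 36
t = (x̄ - μ₀) / (s/√n) = (60.18 - 61) / (18.06/√37) = -0.276
p-value = 0.7840

Since p-value > α = 0.01, we fail to reject H₀.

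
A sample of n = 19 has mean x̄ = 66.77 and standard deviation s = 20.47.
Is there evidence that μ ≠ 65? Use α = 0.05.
One-sample t-test:
H₀: μ = 65
H₁: μ ≠ 65
df = n - 1 = 18
t = (x̄ - μ₀) / (s/√n) = (66.77 - 65) / (20.47/√19) = 0.377
p-value = 0.7107

Since p-value > α = 0.05, we fail to reject H₀.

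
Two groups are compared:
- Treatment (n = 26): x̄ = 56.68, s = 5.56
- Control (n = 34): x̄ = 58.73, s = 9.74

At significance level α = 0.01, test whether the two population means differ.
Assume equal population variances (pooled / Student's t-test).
Student's two-sample t-test (equal variances):
H₀: μ₁ = μ₂
H₁: μ₁ ≠ μ₂
df = n₁ + n₂ - 2 = 58
Pooled variance s_p² = [(n₁-1)s₁² + (n₂-1)s₂²] / (n₁ + n₂ - 2) = [(25)(5.56²) + (33)(9.74²)] / 58 = 67.3012
SE = √(s_p²(1/n₁ + 1/n₂)) = √(67.3012 × (1/26 + 1/34)) = 2.1373
t = (x̄₁ - x̄₂) / SE = (56.68 - 58.73) / 2.1373 = -2.05 / 2.1373 = -0.959
p-value = 0.3415

Since p-value > α = 0.01, we fail to reject H₀.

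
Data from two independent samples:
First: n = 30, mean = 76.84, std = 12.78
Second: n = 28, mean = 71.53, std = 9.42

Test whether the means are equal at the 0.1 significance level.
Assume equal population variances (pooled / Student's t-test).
Student's two-sample t-test (equal variances):
H₀: μ₁ = μ₂
H₁: μ₁ ≠ μ₂
df = n₁ + n₂ - 2 = 56
Pooled variance s_p² = [(n₁-1)s₁² + (n₂-1)s₂²] / (n₁ + n₂ - 2) = [(29)(12.78²) + (27)(9.42²)] / 56 = 127.3644
SE = √(s_p²(1/n₁ + 1/n₂)) = √(127.3644 × (1/30 + 1/28)) = 2.9655
t = (x̄₁ - x̄₂) / SE = (76.84 - 71.53) / 2.9655 = 5.31 / 2.9655 = 1.791
p-value = 0.0788

Since p-value < α = 0.1, we reject H₀.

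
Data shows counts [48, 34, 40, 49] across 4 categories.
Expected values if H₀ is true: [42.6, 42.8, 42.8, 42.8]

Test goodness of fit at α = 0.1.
Chi-square goodness of fit test:
H₀: observed counts match expected distribution
H₁: observed counts differ from expected distribution
df = k - 1 = 3
χ² = Σ(O - E)²/E
   = (48 - 42.6)²/42.6 + (34 - 42.8)²/42.8 + (40 - 42.8)²/42.8 + (49 - 42.8)²/42.8
   = 0.685 + 1.809 + 0.183 + 0.898
   = 3.58
p-value = 0.3111

Since p-value > α = 0.1, we fail to reject H₀.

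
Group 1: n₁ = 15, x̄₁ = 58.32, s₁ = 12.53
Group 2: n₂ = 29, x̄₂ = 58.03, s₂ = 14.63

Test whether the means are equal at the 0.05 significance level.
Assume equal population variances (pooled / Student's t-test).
Student's two-sample t-test (equal variances):
H₀: μ₁ = μ₂
H₁: μ₁ ≠ μ₂
df = n₁ + n₂ - 2 = 42
Pooled variance s_p² = [(n₁-1)s₁² + (n₂-1)s₂²] / (n₁ + n₂ - 2) = [(14)(12.53²) + (28)(14.63²)] / 42 = 195.0249
SE = √(s_p²(1/n₁ + 1/n₂)) = √(195.0249 × (1/15 + 1/29)) = 4.4415
t = (x̄₁ - x̄₂) / SE = (58.32 - 58.03) / 4.4415 = 0.29 / 4.4415 = 0.065
p-value = 0.9482

Since p-value > α = 0.05, we fail to reject H₀.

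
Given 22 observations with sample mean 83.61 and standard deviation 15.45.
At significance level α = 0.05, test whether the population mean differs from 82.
One-sample t-test:
H₀: μ = 82
H₁: μ ≠ 82
df = n - 1 = 21
t = (x̄ - μ₀) / (s/√n) = (83.61 - 82) / (15.45/√22) = 0.489
p-value = 0.6301

Since p-value > α = 0.05, we fail to reject H₀.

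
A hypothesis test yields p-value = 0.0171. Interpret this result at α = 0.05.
Since p = 0.0171 < α = 0.05, reject H₀.
There is sufficient evidence to reject the null hypothesis; the result is statistically significant at the 0.05 level.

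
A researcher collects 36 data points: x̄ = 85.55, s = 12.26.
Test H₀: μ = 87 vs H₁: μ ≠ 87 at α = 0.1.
One-sample t-test:
H₀: μ = 87
H₁: μ ≠ 87
df = n - 1 = 35
t = (x̄ - μ₀) / (s/√n) = (85.55 - 87) / (12.26/√36) = -0.710
p-value = 0.4826

Since p-value > α = 0.1, we fail to reject H₀.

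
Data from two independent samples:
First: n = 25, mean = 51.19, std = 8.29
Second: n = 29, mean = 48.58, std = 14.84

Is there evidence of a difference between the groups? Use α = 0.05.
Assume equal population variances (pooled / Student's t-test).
Student's two-sample t-test (equal variances):
H₀: μ₁ = μ₂
H₁: μ₁ ≠ μ₂
df = n₁ + n₂ - 2 = 52
Pooled variance s_p² = [(n₁-1)s₁² + (n₂-1)s₂²] / (n₁ + n₂ - 2) = [(24)(8.29²) + (28)(14.84²)] / 52 = 150.3018
SE = √(s_p²(1/n₁ + 1/n₂)) = √(150.3018 × (1/25 + 1/29)) = 3.3459
t = (x̄₁ - x̄₂) / SE = (51.19 - 48.58) / 3.3459 = 2.61 / 3.3459 = 0.780
p-value = 0.4389

Since p-value > α = 0.05, we fail to reject H₀.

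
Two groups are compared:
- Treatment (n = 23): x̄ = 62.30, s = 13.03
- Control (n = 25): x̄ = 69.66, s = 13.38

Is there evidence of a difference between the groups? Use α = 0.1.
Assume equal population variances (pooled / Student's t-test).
Student's two-sample t-test (equal variances):
H₀: μ₁ = μ₂
H₁: μ₁ ≠ μ₂
df = n₁ + n₂ - 2 = 46
Pooled variance s_p² = [(n₁-1)s₁² + (n₂-1)s₂²] / (n₁ + n₂ - 2) = [(22)(13.03²) + (24)(13.38²)] / 46 = 174.6036
SE = √(s_p²(1/n₁ + 1/n₂)) = √(174.6036 × (1/23 + 1/25)) = 3.8178
t = (x̄₁ - x̄₂) / SE = (62.30 - 69.66) / 3.8178 = -7.36 / 3.8178 = -1.928
p-value = 0.0601

Since p-value < α = 0.1, we reject H₀.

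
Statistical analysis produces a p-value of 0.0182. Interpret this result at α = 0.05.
Since p = 0.0182 < α = 0.05, reject H₀.
There is sufficient evidence to reject the null hypothesis; the result is statistically significant at the 0.05 level.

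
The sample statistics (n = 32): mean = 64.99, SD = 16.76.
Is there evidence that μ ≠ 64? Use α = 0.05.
One-sample t-test:
H₀: μ = 64
H₁: μ ≠ 64
df = n - 1 = 31
t = (x̄ - μ₀) / (s/√n) = (64.99 - 64) / (16.76/√32) = 0.334
p-value = 0.7405

Since p-value > α = 0.05, we fail to reject H₀.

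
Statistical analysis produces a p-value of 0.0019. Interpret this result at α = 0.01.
Since p = 0.0019 < α = 0.01, reject H₀.
There is sufficient evidence to reject the null hypothesis; the result is statistically significant at the 0.01 level.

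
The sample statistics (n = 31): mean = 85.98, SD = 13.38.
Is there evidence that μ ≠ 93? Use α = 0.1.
One-sample t-test:
H₀: μ = 93
H₁: μ ≠ 93
df = n - 1 = 30
t = (x̄ - μ₀) / (s/√n) = (85.98 - 93) / (13.38/√31) = -2.921
p-value = 0.0066

Since p-value < α = 0.1, we reject H₀.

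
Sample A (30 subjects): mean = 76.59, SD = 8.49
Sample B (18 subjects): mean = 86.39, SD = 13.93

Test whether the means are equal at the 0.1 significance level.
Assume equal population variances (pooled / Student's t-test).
Student's two-sample t-test (equal variances):
H₀: μ₁ = μ₂
H₁: μ₁ ≠ μ₂
df = n₁ + n₂ - 2 = 46
Pooled variance s_p² = [(n₁-1)s₁² + (n₂-1)s₂²] / (n₁ + n₂ - 2) = [(29)(8.49²) + (17)(13.93²)] / 46 = 117.1540
SE = √(s_p²(1/n₁ + 1/n₂)) = √(117.1540 × (1/30 + 1/18)) = 3.2270
t = (x̄₁ - x̄₂) / SE = (76.59 - 86.39) / 3.2270 = -9.80 / 3.2270 = -3.037
p-value = 0.0039

Since p-value < α = 0.1, we reject H₀.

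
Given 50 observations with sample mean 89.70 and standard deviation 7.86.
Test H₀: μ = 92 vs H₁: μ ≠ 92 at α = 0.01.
One-sample t-test:
H₀: μ = 92
H₁: μ ≠ 92
df = n - 1 = 49
t = (x̄ - μ₀) / (s/√n) = (89.70 - 92) / (7.86/√50) = -2.069
p-value = 0.0438

Since p-value > α = 0.01, we fail to reject H₀.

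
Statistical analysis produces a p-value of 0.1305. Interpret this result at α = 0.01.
Since p = 0.1305 > α = 0.01, fail to reject H₀.
There is insufficient evidence to reject the null hypothesis; the result is not statistically significant at the 0.01 level.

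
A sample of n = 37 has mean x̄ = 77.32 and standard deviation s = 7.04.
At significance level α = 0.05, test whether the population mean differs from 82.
One-sample t-test:
H₀: μ = 82
H₁: μ ≠ 82
df = n - 1 = 36
t = (x̄ - μ₀) / (s/√n) = (77.32 - 82) / (7.04/√37) = -4.044
p-value = 0.0003

Since p-value < α = 0.05, we reject H₀.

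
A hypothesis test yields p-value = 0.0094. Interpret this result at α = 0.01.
Since p = 0.0094 < α = 0.01, reject H₀.
There is sufficient evidence to reject the null hypothesis; the result is statistically significant at the 0.01 level.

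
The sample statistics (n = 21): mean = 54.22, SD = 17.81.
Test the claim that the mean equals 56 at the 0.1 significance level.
One-sample t-test:
H₀: μ = 56
H₁: μ ≠ 56
df = n - 1 = 20
t = (x̄ - μ₀) / (s/√n) = (54.22 - 56) / (17.81/√21) = -0.458
p-value = 0.6519

Since p-value > α = 0.1, we fail to reject H₀.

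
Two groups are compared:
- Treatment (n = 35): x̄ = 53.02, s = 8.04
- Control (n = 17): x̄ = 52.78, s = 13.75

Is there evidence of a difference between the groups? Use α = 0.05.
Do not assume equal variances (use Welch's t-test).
Welch's two-sample t-test:
H₀: μ₁ = μ₂
H₁: μ₁ ≠ μ₂
s₁²/n₁ = 8.04²/35 = 1.8469,  s₂²/n₂ = 13.75²/17 = 11.1213
SE = √(s₁²/n₁ + s₂²/n₂) = √(1.8469 + 11.1213) = 3.6011
df (Welch-Satterthwaite) = (s₁²/n₁ + s₂²/n₂)² / [(s₁²/n₁)²/(n₁-1) + (s₂²/n₂)²/(n₂-1)] ≈ 21.48
t = (x̄₁ - x̄₂) / SE = (53.02 - 52.78) / 3.6011 = 0.24 / 3.6011 = 0.067
p-value = 0.9475

Since p-value > α = 0.05, we fail to reject H₀.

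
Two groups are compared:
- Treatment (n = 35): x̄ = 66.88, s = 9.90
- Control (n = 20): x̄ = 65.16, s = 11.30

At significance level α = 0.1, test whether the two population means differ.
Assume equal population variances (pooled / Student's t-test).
Student's two-sample t-test (equal variances):
H₀: μ₁ = μ₂
H₁: μ₁ ≠ μ₂
df = n₁ + n₂ - 2 = 53
Pooled variance s_p² = [(n₁-1)s₁² + (n₂-1)s₂²] / (n₁ + n₂ - 2) = [(34)(9.90²) + (19)(11.30²)] / 53 = 108.6500
SE = √(s_p²(1/n₁ + 1/n₂)) = √(108.6500 × (1/35 + 1/20)) = 2.9218
t = (x̄₁ - x̄₂) / SE = (66.88 - 65.16) / 2.9218 = 1.72 / 2.9218 = 0.589
p-value = 0.5586

Since p-value > α = 0.1, we fail to reject H₀.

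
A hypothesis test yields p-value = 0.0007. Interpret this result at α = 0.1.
Since p = 0.0007 < α = 0.1, reject H₀.
There is sufficient evidence to reject the null hypothesis; the result is statistically significant at the 0.1 level.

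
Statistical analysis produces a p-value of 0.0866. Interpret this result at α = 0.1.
Since p = 0.0866 < α = 0.1, reject H₀.
There is sufficient evidence to reject the null hypothesis; the result is statistically significant at the 0.1 level.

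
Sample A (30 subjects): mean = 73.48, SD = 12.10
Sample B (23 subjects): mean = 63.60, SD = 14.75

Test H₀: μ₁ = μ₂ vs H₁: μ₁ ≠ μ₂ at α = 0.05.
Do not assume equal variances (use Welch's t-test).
Welch's two-sample t-test:
H₀: μ₁ = μ₂
H₁: μ₁ ≠ μ₂
s₁²/n₁ = 12.10²/30 = 4.8803,  s₂²/n₂ = 14.75²/23 = 9.4592
SE = √(s₁²/n₁ + s₂²/n₂) = √(4.8803 + 9.4592) = 3.7868
df (Welch-Satterthwaite) = (s₁²/n₁ + s₂²/n₂)² / [(s₁²/n₁)²/(n₁-1) + (s₂²/n₂)²/(n₂-1)] ≈ 42.06
t = (x̄₁ - x̄₂) / SE = (73.48 - 63.60) / 3.7868 = 9.88 / 3.7868 = 2.609
p-value = 0.0125

Since p-value < α = 0.05, we reject H₀.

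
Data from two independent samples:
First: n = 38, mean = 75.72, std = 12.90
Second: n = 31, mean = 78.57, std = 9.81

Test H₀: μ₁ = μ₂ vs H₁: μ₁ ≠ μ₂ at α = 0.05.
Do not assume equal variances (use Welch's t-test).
Welch's two-sample t-test:
H₀: μ₁ = μ₂
H₁: μ₁ ≠ μ₂
s₁²/n₁ = 12.90²/38 = 4.3792,  s₂²/n₂ = 9.81²/31 = 3.1044
SE = √(s₁²/n₁ + s₂²/n₂) = √(4.3792 + 3.1044) = 2.7356
df (Welch-Satterthwaite) = (s₁²/n₁ + s₂²/n₂)² / [(s₁²/n₁)²/(n₁-1) + (s₂²/n₂)²/(n₂-1)] ≈ 66.71
t = (x̄₁ - x̄₂) / SE = (75.72 - 78.57) / 2.7356 = -2.85 / 2.7356 = -1.042
p-value = 0.3013

Since p-value > α = 0.05, we fail to reject H₀.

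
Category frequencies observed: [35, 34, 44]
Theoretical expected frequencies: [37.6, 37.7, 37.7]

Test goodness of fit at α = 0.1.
Chi-square goodness of fit test:
H₀: observed counts match expected distribution
H₁: observed counts differ from expected distribution
df = k - 1 = 2
χ² = Σ(O - E)²/E
   = (35 - 37.6)²/37.6 + (34 - 37.7)²/37.7 + (44 - 37.7)²/37.7
   = 0.180 + 0.363 + 1.053
   = 1.60
p-value = 0.4503

Since p-value > α = 0.1, we fail to reject H₀.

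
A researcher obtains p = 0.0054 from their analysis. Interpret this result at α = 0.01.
Since p = 0.0054 < α = 0.01, reject H₀.
There is sufficient evidence to reject the null hypothesis; the result is statistically significant at the 0.01 level.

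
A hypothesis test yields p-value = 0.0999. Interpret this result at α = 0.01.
Since p = 0.0999 > α = 0.01, fail to reject H₀.
There is insufficient evidence to reject the null hypothesis; the result is not statistically significant at the 0.01 level.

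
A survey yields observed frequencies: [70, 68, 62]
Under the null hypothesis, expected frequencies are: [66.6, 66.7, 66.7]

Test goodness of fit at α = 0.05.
Chi-square goodness of fit test:
H₀: observed counts match expected distribution
H₁: observed counts differ from expected distribution
df = k - 1 = 2
χ² = Σ(O - E)²/E
   = (70 - 66.6)²/66.6 + (68 - 66.7)²/66.7 + (62 - 66.7)²/66.7
   = 0.174 + 0.025 + 0.331
   = 0.53
p-value = 0.7672

Since p-value > α = 0.05, we fail to reject H₀.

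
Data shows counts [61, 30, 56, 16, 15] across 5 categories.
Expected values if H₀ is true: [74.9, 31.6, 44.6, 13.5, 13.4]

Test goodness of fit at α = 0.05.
Chi-square goodness of fit test:
H₀: observed counts match expected distribution
H₁: observed counts differ from expected distribution
df = k - 1 = 4
χ² = Σ(O - E)²/E
   = (61 - 74.9)²/74.9 + (30 - 31.6)²/31.6 + (56 - 44.6)²/44.6 + (16 - 13.5)²/13.5 + (15 - 13.4)²/13.4
   = 2.580 + 0.081 + 2.914 + 0.463 + 0.191
   = 6.23
p-value = 0.1827

Since p-value > α = 0.05, we fail to reject H₀.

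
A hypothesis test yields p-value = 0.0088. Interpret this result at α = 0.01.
Since p = 0.0088 < α = 0.01, reject H₀.
There is sufficient evidence to reject the null hypothesis; the result is statistically significant at the 0.01 level.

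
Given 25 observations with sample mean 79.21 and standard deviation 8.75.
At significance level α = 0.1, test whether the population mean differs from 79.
One-sample t-test:
H₀: μ = 79
H₁: μ ≠ 79
df = n - 1 = 24
t = (x̄ - μ₀) / (s/√n) = (79.21 - 79) / (8.75/√25) = 0.120
p-value = 0.9055

Since p-value > α = 0.1, we fail to reject H₀.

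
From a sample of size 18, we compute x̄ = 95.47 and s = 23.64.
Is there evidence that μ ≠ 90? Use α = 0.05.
One-sample t-test:
H₀: μ = 90
H₁: μ ≠ 90
df = n - 1 = 17
t = (x̄ - μ₀) / (s/√n) = (95.47 - 90) / (23.64/√18) = 0.982
p-value = 0.3400

Since p-value > α = 0.05, we fail to reject H₀.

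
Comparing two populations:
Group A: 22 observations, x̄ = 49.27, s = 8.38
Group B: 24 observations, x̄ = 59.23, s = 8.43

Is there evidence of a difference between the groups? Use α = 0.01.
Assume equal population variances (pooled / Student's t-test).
Student's two-sample t-test (equal variances):
H₀: μ₁ = μ₂
H₁: μ₁ ≠ μ₂
df = n₁ + n₂ - 2 = 44
Pooled variance s_p² = [(n₁-1)s₁² + (n₂-1)s₂²] / (n₁ + n₂ - 2) = [(21)(8.38²) + (23)(8.43²)] / 44 = 70.6638
SE = √(s_p²(1/n₁ + 1/n₂)) = √(70.6638 × (1/22 + 1/24)) = 2.4812
t = (x̄₁ - x̄₂) / SE = (49.27 - 59.23) / 2.4812 = -9.96 / 2.4812 = -4.014
p-value = 0.0002

Since p-value < α = 0.01, we reject H₀.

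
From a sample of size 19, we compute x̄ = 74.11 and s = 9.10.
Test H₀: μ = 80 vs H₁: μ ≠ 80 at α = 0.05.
One-sample t-test:
H₀: μ = 80
H₁: μ ≠ 80
df = n - 1 = 18
t = (x̄ - μ₀) / (s/√n) = (74.11 - 80) / (9.10/√19) = -2.821
p-value = 0.0113

Since p-value < α = 0.05, we reject H₀.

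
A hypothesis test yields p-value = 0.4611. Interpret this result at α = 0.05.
Since p = 0.4611 > α = 0.05, fail to reject H₀.
There is insufficient evidence to reject the null hypothesis; the result is not statistically significant at the 0.05 level.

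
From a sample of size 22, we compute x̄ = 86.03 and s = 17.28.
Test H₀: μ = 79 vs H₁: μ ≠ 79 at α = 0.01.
One-sample t-test:
H₀: μ = 79
H₁: μ ≠ 79
df = n - 1 = 21
t = (x̄ - μ₀) / (s/√n) = (86.03 - 79) / (17.28/√22) = 1.908
p-value = 0.0701

Since p-value > α = 0.01, we fail to reject H₀.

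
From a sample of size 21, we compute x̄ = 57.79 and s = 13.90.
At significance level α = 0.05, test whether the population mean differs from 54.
One-sample t-test:
H₀: μ = 54
H₁: μ ≠ 54
df = n - 1 = 20
t = (x̄ - μ₀) / (s/√n) = (57.79 - 54) / (13.90/√21) = 1.249
p-value = 0.2259

Since p-value > α = 0.05, we fail to reject H₀.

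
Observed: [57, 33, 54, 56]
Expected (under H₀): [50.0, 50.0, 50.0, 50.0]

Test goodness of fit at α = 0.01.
Chi-square goodness of fit test:
H₀: observed counts match expected distribution
H₁: observed counts differ from expected distribution
df = k - 1 = 3
χ² = Σ(O - E)²/E
   = (57 - 50.0)²/50.0 + (33 - 50.0)²/50.0 + (54 - 50.0)²/50.0 + (56 - 50.0)²/50.0
   = 0.980 + 5.780 + 0.320 + 0.720
   = 7.80
p-value = 0.0503

Since p-value > α = 0.01, we fail to reject H₀.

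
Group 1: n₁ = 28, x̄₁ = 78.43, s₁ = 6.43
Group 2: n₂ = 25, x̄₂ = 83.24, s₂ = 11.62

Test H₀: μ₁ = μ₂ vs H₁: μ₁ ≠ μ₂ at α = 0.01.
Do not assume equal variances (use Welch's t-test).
Welch's two-sample t-test:
H₀: μ₁ = μ₂
H₁: μ₁ ≠ μ₂
s₁²/n₁ = 6.43²/28 = 1.4766,  s₂²/n₂ = 11.62²/25 = 5.4010
SE = √(s₁²/n₁ + s₂²/n₂) = √(1.4766 + 5.4010) = 2.6225
df (Welch-Satterthwaite) = (s₁²/n₁ + s₂²/n₂)² / [(s₁²/n₁)²/(n₁-1) + (s₂²/n₂)²/(n₂-1)] ≈ 36.49
t = (x̄₁ - x̄₂) / SE = (78.43 - 83.24) / 2.6225 = -4.81 / 2.6225 = -1.834
p-value = 0.0748

Since p-value > α = 0.01, we fail to reject H₀.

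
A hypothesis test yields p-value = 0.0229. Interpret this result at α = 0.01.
Since p = 0.0229 > α = 0.01, fail to reject H₀.
There is insufficient evidence to reject the null hypothesis; the result is not statistically significant at the 0.01 level.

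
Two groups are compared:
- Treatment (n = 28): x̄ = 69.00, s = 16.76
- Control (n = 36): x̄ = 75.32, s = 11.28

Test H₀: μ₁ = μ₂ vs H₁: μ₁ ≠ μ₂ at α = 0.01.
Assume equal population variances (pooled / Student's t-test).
Student's two-sample t-test (equal variances):
H₀: μ₁ = μ₂
H₁: μ₁ ≠ μ₂
df = n₁ + n₂ - 2 = 62
Pooled variance s_p² = [(n₁-1)s₁² + (n₂-1)s₂²] / (n₁ + n₂ - 2) = [(27)(16.76²) + (35)(11.28²)] / 62 = 194.1545
SE = √(s_p²(1/n₁ + 1/n₂)) = √(194.1545 × (1/28 + 1/36)) = 3.5110
t = (x̄₁ - x̄₂) / SE = (69.00 - 75.32) / 3.5110 = -6.32 / 3.5110 = -1.800
p-value = 0.0767

Since p-value > α = 0.01, we fail to reject H₀.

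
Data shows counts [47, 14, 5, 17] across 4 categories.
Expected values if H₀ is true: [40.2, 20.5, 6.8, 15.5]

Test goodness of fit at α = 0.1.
Chi-square goodness of fit test:
H₀: observed counts match expected distribution
H₁: observed counts differ from expected distribution
df = k - 1 = 3
χ² = Σ(O - E)²/E
   = (47 - 40.2)²/40.2 + (14 - 20.5)²/20.5 + (5 - 6.8)²/6.8 + (17 - 15.5)²/15.5
   = 1.150 + 2.061 + 0.476 + 0.145
   = 3.83
p-value = 0.2801

Since p-value > α = 0.1, we fail to reject H₀.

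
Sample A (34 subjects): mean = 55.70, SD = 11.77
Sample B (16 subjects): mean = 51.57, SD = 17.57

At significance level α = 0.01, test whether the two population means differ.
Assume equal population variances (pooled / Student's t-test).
Student's two-sample t-test (equal variances):
H₀: μ₁ = μ₂
H₁: μ₁ ≠ μ₂
df = n₁ + n₂ - 2 = 48
Pooled variance s_p² = [(n₁-1)s₁² + (n₂-1)s₂²] / (n₁ + n₂ - 2) = [(33)(11.77²) + (15)(17.57²)] / 48 = 191.7116
SE = √(s_p²(1/n₁ + 1/n₂)) = √(191.7116 × (1/34 + 1/16)) = 4.1977
t = (x̄₁ - x̄₂) / SE = (55.70 - 51.57) / 4.1977 = 4.13 / 4.1977 = 0.984
p-value = 0.3301

Since p-value > α = 0.01, we fail to reject H₀.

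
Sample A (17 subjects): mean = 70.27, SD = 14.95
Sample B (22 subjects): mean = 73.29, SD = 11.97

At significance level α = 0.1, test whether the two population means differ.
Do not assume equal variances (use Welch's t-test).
Welch's two-sample t-test:
H₀: μ₁ = μ₂
H₁: μ₁ ≠ μ₂
s₁²/n₁ = 14.95²/17 = 13.1472,  s₂²/n₂ = 11.97²/22 = 6.5128
SE = √(s₁²/n₁ + s₂²/n₂) = √(13.1472 + 6.5128) = 4.4340
df (Welch-Satterthwaite) = (s₁²/n₁ + s₂²/n₂)² / [(s₁²/n₁)²/(n₁-1) + (s₂²/n₂)²/(n₂-1)] ≈ 30.14
t = (x̄₁ - x̄₂) / SE = (70.27 - 73.29) / 4.4340 = -3.02 / 4.4340 = -0.681
p-value = 0.5010

Since p-value > α = 0.1, we fail to reject H₀.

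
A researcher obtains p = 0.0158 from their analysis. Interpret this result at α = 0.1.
Since p = 0.0158 < α = 0.1, reject H₀.
There is sufficient evidence to reject the null hypothesis; the result is statistically significant at the 0.1 level.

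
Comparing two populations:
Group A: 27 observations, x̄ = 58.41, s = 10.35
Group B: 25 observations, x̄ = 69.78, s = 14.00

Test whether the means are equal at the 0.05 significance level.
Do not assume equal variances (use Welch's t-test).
Welch's two-sample t-test:
H₀: μ₁ = μ₂
H₁: μ₁ ≠ μ₂
s₁²/n₁ = 10.35²/27 = 3.9675,  s₂²/n₂ = 14.00²/25 = 7.8400
SE = √(s₁²/n₁ + s₂²/n₂) = √(3.9675 + 7.8400) = 3.4362
df (Welch-Satterthwaite) = (s₁²/n₁ + s₂²/n₂)² / [(s₁²/n₁)²/(n₁-1) + (s₂²/n₂)²/(n₂-1)] ≈ 44.03
t = (x̄₁ - x̄₂) / SE = (58.41 - 69.78) / 3.4362 = -11.37 / 3.4362 = -3.309
p-value = 0.0019

Since p-value < α = 0.05, we reject H₀.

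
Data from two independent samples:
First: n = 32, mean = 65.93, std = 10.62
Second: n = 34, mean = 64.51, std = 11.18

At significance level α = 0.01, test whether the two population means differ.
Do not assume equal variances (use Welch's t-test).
Welch's two-sample t-test:
H₀: μ₁ = μ₂
H₁: μ₁ ≠ μ₂
s₁²/n₁ = 10.62²/32 = 3.5245,  s₂²/n₂ = 11.18²/34 = 3.6762
SE = √(s₁²/n₁ + s₂²/n₂) = √(3.5245 + 3.6762) = 2.6834
df (Welch-Satterthwaite) = (s₁²/n₁ + s₂²/n₂)² / [(s₁²/n₁)²/(n₁-1) + (s₂²/n₂)²/(n₂-1)] ≈ 63.99
t = (x̄₁ - x̄₂) / SE = (65.93 - 64.51) / 2.6834 = 1.42 / 2.6834 = 0.529
p-value = 0.5985

Since p-value > α = 0.01, we fail to reject H₀.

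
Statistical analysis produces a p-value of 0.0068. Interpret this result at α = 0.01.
Since p = 0.0068 < α = 0.01, reject H₀.
There is sufficient evidence to reject the null hypothesis; the result is statistically significant at the 0.01 level.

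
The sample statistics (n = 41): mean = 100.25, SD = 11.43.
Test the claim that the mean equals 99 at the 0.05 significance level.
One-sample t-test:
H₀: μ = 99
H₁: μ ≠ 99
df = n - 1 = 40
t = (x̄ - μ₀) / (s/√n) = (100.25 - 99) / (11.43/√41) = 0.700
p-value = 0.4878

Since p-value > α = 0.05, we fail to reject H₀.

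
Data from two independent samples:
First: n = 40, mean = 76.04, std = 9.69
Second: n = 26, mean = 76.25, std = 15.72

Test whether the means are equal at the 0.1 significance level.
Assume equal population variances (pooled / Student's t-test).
Student's two-sample t-test (equal variances):
H₀: μ₁ = μ₂
H₁: μ₁ ≠ μ₂
df = n₁ + n₂ - 2 = 64
Pooled variance s_p² = [(n₁-1)s₁² + (n₂-1)s₂²] / (n₁ + n₂ - 2) = [(39)(9.69²) + (25)(15.72²)] / 64 = 153.7486
SE = √(s_p²(1/n₁ + 1/n₂)) = √(153.7486 × (1/40 + 1/26)) = 3.1236
t = (x̄₁ - x̄₂) / SE = (76.04 - 76.25) / 3.1236 = -0.21 / 3.1236 = -0.067
p-value = 0.9466

Since p-value > α = 0.1, we fail to reject H₀.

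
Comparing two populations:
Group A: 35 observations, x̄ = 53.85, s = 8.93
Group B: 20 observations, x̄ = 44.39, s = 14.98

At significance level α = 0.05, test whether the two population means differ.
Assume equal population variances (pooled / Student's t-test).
Student's two-sample t-test (equal variances):
H₀: μ₁ = μ₂
H₁: μ₁ ≠ μ₂
df = n₁ + n₂ - 2 = 53
Pooled variance s_p² = [(n₁-1)s₁² + (n₂-1)s₂²] / (n₁ + n₂ - 2) = [(34)(8.93²) + (19)(14.98²)] / 53 = 131.6025
SE = √(s_p²(1/n₁ + 1/n₂)) = √(131.6025 × (1/35 + 1/20)) = 3.2156
t = (x̄₁ - x̄₂) / SE = (53.85 - 44.39) / 3.2156 = 9.46 / 3.2156 = 2.942
p-value = 0.0048

Since p-value < α = 0.05, we reject H₀.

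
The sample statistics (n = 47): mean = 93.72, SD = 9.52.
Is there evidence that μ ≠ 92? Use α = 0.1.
One-sample t-test:
H₀: μ = 92
H₁: μ ≠ 92
df = n - 1 = 46
t = (x̄ - μ₀) / (s/√n) = (93.72 - 92) / (9.52/√47) = 1.239
p-value = 0.2218

Since p-value > α = 0.1, we fail to reject H₀.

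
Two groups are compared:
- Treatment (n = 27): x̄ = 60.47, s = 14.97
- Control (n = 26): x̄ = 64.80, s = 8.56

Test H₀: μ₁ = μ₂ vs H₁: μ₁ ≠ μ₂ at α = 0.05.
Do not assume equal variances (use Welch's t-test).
Welch's two-sample t-test:
H₀: μ₁ = μ₂
H₁: μ₁ ≠ μ₂
s₁²/n₁ = 14.97²/27 = 8.3000,  s₂²/n₂ = 8.56²/26 = 2.8182
SE = √(s₁²/n₁ + s₂²/n₂) = √(8.3000 + 2.8182) = 3.3344
df (Welch-Satterthwaite) = (s₁²/n₁ + s₂²/n₂)² / [(s₁²/n₁)²/(n₁-1) + (s₂²/n₂)²/(n₂-1)] ≈ 41.66
t = (x̄₁ - x̄₂) / SE = (60.47 - 64.80) / 3.3344 = -4.33 / 3.3344 = -1.299
p-value = 0.2012

Since p-value > α = 0.05, we fail to reject H₀.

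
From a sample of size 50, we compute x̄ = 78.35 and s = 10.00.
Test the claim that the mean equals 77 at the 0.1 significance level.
One-sample t-test:
H₀: μ = 77
H₁: μ ≠ 77
df = n - 1 = 49
t = (x̄ - μ₀) / (s/√n) = (78.35 - 77) / (10.00/√50) = 0.955
p-value = 0.3445

Since p-value > α = 0.1, we fail to reject H₀.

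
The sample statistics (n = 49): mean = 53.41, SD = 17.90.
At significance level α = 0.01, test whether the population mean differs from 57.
One-sample t-test:
H₀: μ = 57
H₁: μ ≠ 57
df = n - 1 = 48
t = (x̄ - μ₀) / (s/√n) = (53.41 - 57) / (17.90/√49) = -1.404
p-value = 0.1668

Since p-value > α = 0.01, we fail to reject H₀.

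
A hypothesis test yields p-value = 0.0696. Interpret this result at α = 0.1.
Since p = 0.0696 < α = 0.1, reject H₀.
There is sufficient evidence to reject the null hypothesis; the result is statistically significant at the 0.1 level.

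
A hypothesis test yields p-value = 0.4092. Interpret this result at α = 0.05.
Since p = 0.4092 > α = 0.05, fail to reject H₀.
There is insufficient evidence to reject the null hypothesis; the result is not statistically significant at the 0.05 level.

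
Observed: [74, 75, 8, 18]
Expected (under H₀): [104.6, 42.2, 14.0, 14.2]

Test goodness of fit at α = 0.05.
Chi-square goodness of fit test:
H₀: observed counts match expected distribution
H₁: observed counts differ from expected distribution
df = k - 1 = 3
χ² = Σ(O - E)²/E
   = (74 - 104.6)²/104.6 + (75 - 42.2)²/42.2 + (8 - 14.0)²/14.0 + (18 - 14.2)²/14.2
   = 8.952 + 25.494 + 2.571 + 1.017
   = 38.03
p-value < 0.0001

Since p-value < α = 0.05, we reject H₀.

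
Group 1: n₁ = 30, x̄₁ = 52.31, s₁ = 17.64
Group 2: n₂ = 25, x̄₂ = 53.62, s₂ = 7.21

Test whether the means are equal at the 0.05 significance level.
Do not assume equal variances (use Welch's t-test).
Welch's two-sample t-test:
H₀: μ₁ = μ₂
H₁: μ₁ ≠ μ₂
s₁²/n₁ = 17.64²/30 = 10.3723,  s₂²/n₂ = 7.21²/25 = 2.0794
SE = √(s₁²/n₁ + s₂²/n₂) = √(10.3723 + 2.0794) = 3.5287
df (Welch-Satterthwaite) = (s₁²/n₁ + s₂²/n₂)² / [(s₁²/n₁)²/(n₁-1) + (s₂²/n₂)²/(n₂-1)] ≈ 39.86
t = (x̄₁ - x̄₂) / SE = (52.31 - 53.62) / 3.5287 = -1.31 / 3.5287 = -0.371
p-value = 0.7124

Since p-value > α = 0.05, we fail to reject H₀.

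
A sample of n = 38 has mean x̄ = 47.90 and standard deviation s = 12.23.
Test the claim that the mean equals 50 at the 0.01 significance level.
One-sample t-test:
H₀: μ = 50
H₁: μ ≠ 50
df = n - 1 = 37
t = (x̄ - μ₀) / (s/√n) = (47.90 - 50) / (12.23/√38) = -1.058
p-value = 0.2967

Since p-value > α = 0.01, we fail to reject H₀.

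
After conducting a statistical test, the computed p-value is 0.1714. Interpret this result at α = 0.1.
Since p = 0.1714 > α = 0.1, fail to reject H₀.
There is insufficient evidence to reject the null hypothesis; the result is not statistically significant at the 0.1 level.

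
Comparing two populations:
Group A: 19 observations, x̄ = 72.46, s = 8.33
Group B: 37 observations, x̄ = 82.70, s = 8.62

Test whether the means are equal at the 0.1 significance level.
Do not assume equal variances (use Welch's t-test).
Welch's two-sample t-test:
H₀: μ₁ = μ₂
H₁: μ₁ ≠ μ₂
s₁²/n₁ = 8.33²/19 = 3.6520,  s₂²/n₂ = 8.62²/37 = 2.0082
SE = √(s₁²/n₁ + s₂²/n₂) = √(3.6520 + 2.0082) = 2.3791
df (Welch-Satterthwaite) = (s₁²/n₁ + s₂²/n₂)² / [(s₁²/n₁)²/(n₁-1) + (s₂²/n₂)²/(n₂-1)] ≈ 37.56
t = (x̄₁ - x̄₂) / SE = (72.46 - 82.70) / 2.3791 = -10.24 / 2.3791 = -4.304
p-value = 0.0001

Since p-value < α = 0.1, we reject H₀.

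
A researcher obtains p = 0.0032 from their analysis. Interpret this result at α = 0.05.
Since p = 0.0032 < α = 0.05, reject H₀.
There is sufficient evidence to reject the null hypothesis; the result is statistically significant at the 0.05 level.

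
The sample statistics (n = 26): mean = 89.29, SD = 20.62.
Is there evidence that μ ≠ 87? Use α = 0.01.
One-sample t-test:
H₀: μ = 87
H₁: μ ≠ 87
df = n - 1 = 25
t = (x̄ - μ₀) / (s/√n) = (89.29 - 87) / (20.62/√26) = 0.566
p-value = 0.5763

Since p-value > α = 0.01, we fail to reject H₀.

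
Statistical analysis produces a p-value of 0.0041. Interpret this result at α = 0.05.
Since p = 0.0041 < α = 0.05, reject H₀.
There is sufficient evidence to reject the null hypothesis; the result is statistically significant at the 0.05 level.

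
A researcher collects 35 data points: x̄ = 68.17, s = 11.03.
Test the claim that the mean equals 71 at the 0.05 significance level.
One-sample t-test:
H₀: μ = 71
H₁: μ ≠ 71
df = n - 1 = 34
t = (x̄ - μ₀) / (s/√n) = (68.17 - 71) / (11.03/√35) = -1.518
p-value = 0.1383

Since p-value > α = 0.05, we fail to reject H₀.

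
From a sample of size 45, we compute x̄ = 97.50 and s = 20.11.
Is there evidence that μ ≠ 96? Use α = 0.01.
One-sample t-test:
H₀: μ = 96
H₁: μ ≠ 96
df = n - 1 = 44
t = (x̄ - μ₀) / (s/√n) = (97.50 - 96) / (20.11/√45) = 0.500
p-value = 0.6193

Since p-value > α = 0.01, we fail to reject H₀.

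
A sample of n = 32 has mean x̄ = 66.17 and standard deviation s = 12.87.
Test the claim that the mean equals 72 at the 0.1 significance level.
One-sample t-test:
H₀: μ = 72
H₁: μ ≠ 72
df = n - 1 = 31
t = (x̄ - μ₀) / (s/√n) = (66.17 - 72) / (12.87/√32) = -2.563
p-value = 0.0155

Since p-value < α = 0.1, we reject H₀.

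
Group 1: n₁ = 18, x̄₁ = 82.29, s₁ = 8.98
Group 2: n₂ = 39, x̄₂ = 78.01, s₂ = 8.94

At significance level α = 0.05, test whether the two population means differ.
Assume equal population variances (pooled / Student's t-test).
Student's two-sample t-test (equal variances):
H₀: μ₁ = μ₂
H₁: μ₁ ≠ μ₂
df = n₁ + n₂ - 2 = 55
Pooled variance s_p² = [(n₁-1)s₁² + (n₂-1)s₂²] / (n₁ + n₂ - 2) = [(17)(8.98²) + (38)(8.94²)] / 55 = 80.1452
SE = √(s_p²(1/n₁ + 1/n₂)) = √(80.1452 × (1/18 + 1/39)) = 2.5510
t = (x̄₁ - x̄₂) / SE = (82.29 - 78.01) / 2.5510 = 4.28 / 2.5510 = 1.678
p-value = 0.0991

Since p-value > α = 0.05, we fail to reject H₀.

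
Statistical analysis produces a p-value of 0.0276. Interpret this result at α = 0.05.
Since p = 0.0276 < α = 0.05, reject H₀.
There is sufficient evidence to reject the null hypothesis; the result is statistically significant at the 0.05 level.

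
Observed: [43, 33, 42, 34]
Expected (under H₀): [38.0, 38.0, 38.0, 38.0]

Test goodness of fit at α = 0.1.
Chi-square goodness of fit test:
H₀: observed counts match expected distribution
H₁: observed counts differ from expected distribution
df = k - 1 = 3
χ² = Σ(O - E)²/E
   = (43 - 38.0)²/38.0 + (33 - 38.0)²/38.0 + (42 - 38.0)²/38.0 + (34 - 38.0)²/38.0
   = 0.658 + 0.658 + 0.421 + 0.421
   = 2.16
p-value = 0.5403

Since p-value > α = 0.1, we fail to reject H₀.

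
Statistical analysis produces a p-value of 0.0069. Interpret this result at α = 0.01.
Since p = 0.0069 < α = 0.01, reject H₀.
There is sufficient evidence to reject the null hypothesis; the result is statistically significant at the 0.01 level.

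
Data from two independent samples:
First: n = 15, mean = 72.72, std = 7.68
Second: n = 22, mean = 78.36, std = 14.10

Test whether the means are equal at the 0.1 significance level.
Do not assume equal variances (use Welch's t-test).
Welch's two-sample t-test:
H₀: μ₁ = μ₂
H₁: μ₁ ≠ μ₂
s₁²/n₁ = 7.68²/15 = 3.9322,  s₂²/n₂ = 14.10²/22 = 9.0368
SE = √(s₁²/n₁ + s₂²/n₂) = √(3.9322 + 9.0368) = 3.6012
df (Welch-Satterthwaite) = (s₁²/n₁ + s₂²/n₂)² / [(s₁²/n₁)²/(n₁-1) + (s₂²/n₂)²/(n₂-1)] ≈ 33.68
t = (x̄₁ - x̄₂) / SE = (72.72 - 78.36) / 3.6012 = -5.64 / 3.6012 = -1.566
p-value = 0.1267

Since p-value > α = 0.1, we fail to reject H₀.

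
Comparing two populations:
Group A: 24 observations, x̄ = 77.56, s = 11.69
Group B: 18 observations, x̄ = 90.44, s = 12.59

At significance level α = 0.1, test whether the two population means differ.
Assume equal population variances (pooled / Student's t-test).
Student's two-sample t-test (equal variances):
H₀: μ₁ = μ₂
H₁: μ₁ ≠ μ₂
df = n₁ + n₂ - 2 = 40
Pooled variance s_p² = [(n₁-1)s₁² + (n₂-1)s₂²] / (n₁ + n₂ - 2) = [(23)(11.69²) + (17)(12.59²)] / 40 = 145.9432
SE = √(s_p²(1/n₁ + 1/n₂)) = √(145.9432 × (1/24 + 1/18)) = 3.7668
t = (x̄₁ - x̄₂) / SE = (77.56 - 90.44) / 3.7668 = -12.88 / 3.7668 = -3.419
p-value = 0.0015

Since p-value < α = 0.1, we reject H₀.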